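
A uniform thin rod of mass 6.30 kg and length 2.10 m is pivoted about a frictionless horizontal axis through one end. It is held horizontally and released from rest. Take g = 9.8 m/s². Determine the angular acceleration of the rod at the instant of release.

α ≈ 7.00 rad/s²

About the pivot, I = (1/3)ML² = (1/3)(6.30)(2.10)² = 9.261 kg·m².
The weight acts at the center, a distance L/2 = 1.050 m from the pivot; τ = Mg(L/2) = 64.83 N·m.
α = τ/I = 64.83/9.261 = 7.000 rad/s².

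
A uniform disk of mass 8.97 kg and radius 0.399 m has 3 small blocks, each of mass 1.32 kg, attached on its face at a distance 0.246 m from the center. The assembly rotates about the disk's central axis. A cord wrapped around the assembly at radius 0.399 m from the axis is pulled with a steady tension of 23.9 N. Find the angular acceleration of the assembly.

α ≈ 10.00 rad/s²

I_disk = ½MR² = ½(8.97)(0.399)² = 0.7140 kg·m².
I_blocks = 3·m·r² = 3(1.32)(0.246)² = 0.2396 kg·m².
Total I = 0.9537 kg·m².
τ = F r = (23.9)(0.399) = 9.536 N·m.
α = τ/I = 9.536/0.9537 = 9.999 rad/s².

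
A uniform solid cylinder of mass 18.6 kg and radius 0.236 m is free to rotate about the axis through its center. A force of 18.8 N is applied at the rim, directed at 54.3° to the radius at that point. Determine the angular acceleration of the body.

I = ½MR² = (1/2)(18.6)(0.236)² = 0.5180 kg·m².
Only the tangential component produces torque: τ = F R sinθ = (18.8)(0.236) sin 54.3° = 3.603 N·m.
From τ = Iα: α = 3.603/0.5180 = 6.956 rad/s².

α ≈ 6.96 rad/s²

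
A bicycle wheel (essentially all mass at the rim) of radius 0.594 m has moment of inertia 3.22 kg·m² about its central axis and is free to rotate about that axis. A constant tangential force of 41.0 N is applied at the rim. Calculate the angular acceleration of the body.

α ≈ 7.56 rad/s²

τ = F R = (41.0)(0.594) = 24.35 N·m.
From τ = Iα: α = 24.35/3.220 = 7.563 rad/s².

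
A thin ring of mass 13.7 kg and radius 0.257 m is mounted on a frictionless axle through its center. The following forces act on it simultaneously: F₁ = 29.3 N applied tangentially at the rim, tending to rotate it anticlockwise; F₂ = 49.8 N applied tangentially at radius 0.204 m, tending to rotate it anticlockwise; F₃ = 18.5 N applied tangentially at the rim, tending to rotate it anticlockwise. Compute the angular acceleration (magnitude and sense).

α ≈ 24.8 rad/s², anticlockwise

I = MR² = (13.7)(0.257)² = 0.9049 kg·m².
Taking anticlockwise as positive: τ₁ = +(29.3)(0.257) = +7.530 N·m; τ₂ = +(49.8)(0.204) = +10.16 N·m; τ₃ = +(18.5)(0.257) = +4.755 N·m.
Net torque τ = 22.44 N·m.
α = τ/I = 22.44/0.9049 = 24.80 rad/s².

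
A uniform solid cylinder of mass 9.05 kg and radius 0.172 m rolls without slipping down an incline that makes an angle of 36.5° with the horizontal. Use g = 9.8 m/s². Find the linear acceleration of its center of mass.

a ≈ 3.89 m/s²

Translation along the incline: Mg sinθ − f = Ma.
Rotation about the center: fR = Iα with I = ½MR². No-slip gives a = αR, so f = (I/R²)a = (1/2)M a.
Substituting: Mg sinθ = (1 + 0.5000)Ma, so a = g sinθ/(1 + 0.5000) = (9.8) sin 36.5° / 1.500 = 3.886 m/s².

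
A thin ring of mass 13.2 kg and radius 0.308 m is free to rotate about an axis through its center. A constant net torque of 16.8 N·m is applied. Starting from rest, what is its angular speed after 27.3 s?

ω ≈ 366 rad/s

I = MR² = (13.2)(0.308)² = 1.252 kg·m².
α = τ/I = 16.8/1.252 = 13.42 rad/s².
ω = ω₀ + αt = 0 + (13.42)(27.3) = 366.3 rad/s.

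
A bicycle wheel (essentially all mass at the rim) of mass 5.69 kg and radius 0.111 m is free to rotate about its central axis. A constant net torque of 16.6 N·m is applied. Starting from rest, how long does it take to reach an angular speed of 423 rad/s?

I = MR² = (5.69)(0.111)² = 0.07011 kg·m².
α = τ/I = 16.6/0.07011 = 236.8 rad/s².
ω = αt ⇒ t = ω/α = 423/236.8 = 1.786 s.

t ≈ 1.79 s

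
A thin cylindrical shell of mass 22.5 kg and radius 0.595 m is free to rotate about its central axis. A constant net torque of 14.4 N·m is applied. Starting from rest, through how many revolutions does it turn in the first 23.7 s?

I = MR² = (22.5)(0.595)² = 7.966 kg·m².
α = τ/I = 14.4/7.966 = 1.808 rad/s².
θ = ½αt² = ½(1.808)(23.7)² = 507.7 rad.
Revolutions = θ/(2π) = 80.80.

≈ 80.8 revolutions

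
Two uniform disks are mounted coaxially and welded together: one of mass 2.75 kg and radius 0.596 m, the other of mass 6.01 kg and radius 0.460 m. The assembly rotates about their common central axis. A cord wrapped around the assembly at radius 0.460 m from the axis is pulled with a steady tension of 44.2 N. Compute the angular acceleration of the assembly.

α ≈ 18.1 rad/s²

I = ½M₁R₁² + ½M₂R₂² = ½(2.75)(0.596)² + ½(6.01)(0.460)² = 1.124 kg·m².
τ = F r = (44.2)(0.460) = 20.33 N·m.
α = τ/I = 20.33/1.124 = 18.08 rad/s².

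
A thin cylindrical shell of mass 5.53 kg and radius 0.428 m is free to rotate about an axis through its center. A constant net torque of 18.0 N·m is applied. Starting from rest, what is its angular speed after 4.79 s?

I = MR² = (5.53)(0.428)² = 1.013 kg·m².
α = τ/I = 18.0/1.013 = 17.77 rad/s².
ω = ω₀ + αt = 0 + (17.77)(4.79) = 85.11 rad/s.

ω ≈ 85.1 rad/s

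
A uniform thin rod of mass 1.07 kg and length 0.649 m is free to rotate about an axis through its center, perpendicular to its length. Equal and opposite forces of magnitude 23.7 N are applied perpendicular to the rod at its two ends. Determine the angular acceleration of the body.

I = (1/12)ML² = (1/12)(1.07)(0.649)² = 0.03756 kg·m².
The couple gives τ = F·(L/2) + F·(L/2) = F L = (23.7)(0.649) = 15.38 N·m.
From τ = Iα: α = 15.38/0.03756 = 409.5 rad/s².

α ≈ 410 rad/s²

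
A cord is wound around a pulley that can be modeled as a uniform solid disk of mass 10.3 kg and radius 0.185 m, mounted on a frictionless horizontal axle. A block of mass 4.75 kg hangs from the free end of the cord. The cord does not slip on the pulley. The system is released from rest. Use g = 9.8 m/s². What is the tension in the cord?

I = ½MR² = (1/2)(10.3)(0.185)² = 0.1763 kg·m².
Block: mg − T = ma. Pulley: TR = Iα. No-slip: a = αR, so T = (I/R²)a = 5.150·a.
Then mg = (m + 5.150)a, so a = (4.75)(9.8)/(4.75 + 5.150) = 4.702 m/s².
T = 5.150·a = 24.22 N.

T ≈ 24.2 N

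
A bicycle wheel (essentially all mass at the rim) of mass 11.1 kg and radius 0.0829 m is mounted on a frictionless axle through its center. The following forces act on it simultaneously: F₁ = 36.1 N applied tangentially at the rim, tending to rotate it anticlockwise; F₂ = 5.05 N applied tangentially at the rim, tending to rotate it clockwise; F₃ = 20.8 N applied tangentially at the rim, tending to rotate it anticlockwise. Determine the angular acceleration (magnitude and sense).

α ≈ 56.3 rad/s², anticlockwise

I = MR² = (11.1)(0.0829)² = 0.07628 kg·m².
Taking anticlockwise as positive: τ₁ = +(36.1)(0.0829) = +2.993 N·m; τ₂ = −(5.05)(0.0829) = −0.4186 N·m; τ₃ = +(20.8)(0.0829) = +1.724 N·m.
Net torque τ = 4.298 N·m.
α = τ/I = 4.298/0.07628 = 56.35 rad/s².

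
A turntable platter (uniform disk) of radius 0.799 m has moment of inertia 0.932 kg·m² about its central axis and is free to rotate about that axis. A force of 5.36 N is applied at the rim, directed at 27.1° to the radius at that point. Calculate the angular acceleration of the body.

α ≈ 2.09 rad/s²

Only the tangential component produces torque: τ = F R sinθ = (5.36)(0.799) sin 27.1° = 1.951 N·m.
Newton's second law for rotation, τ = Iα, gives α = τ/I = 1.951/0.9320 = 2.093 rad/s².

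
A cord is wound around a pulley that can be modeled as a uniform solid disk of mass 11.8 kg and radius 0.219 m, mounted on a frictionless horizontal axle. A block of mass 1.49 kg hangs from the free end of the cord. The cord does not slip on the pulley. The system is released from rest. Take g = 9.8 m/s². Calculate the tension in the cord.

I = ½MR² = (1/2)(11.8)(0.219)² = 0.2830 kg·m².
Block: mg − T = ma. Pulley: TR = Iα. No-slip: a = αR, so T = (I/R²)a = 5.900·a.
Then mg = (m + 5.900)a, so a = (1.49)(9.8)/(1.49 + 5.900) = 1.976 m/s².
T = 5.900·a = 11.66 N.

T ≈ 11.7 N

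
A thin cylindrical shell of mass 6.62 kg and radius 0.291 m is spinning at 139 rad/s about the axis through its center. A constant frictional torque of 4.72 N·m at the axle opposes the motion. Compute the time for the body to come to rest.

I = MR² = (6.62)(0.291)² = 0.5606 kg·m².
The net torque has magnitude 4.72 N·m, opposing ω.
|α| = τ/I = 4.720/0.5606 = 8.420 rad/s² (deceleration).
0 = ω₀ − |α|t ⇒ t = ω₀/|α| = 139/8.420 = 16.51 s.

t ≈ 16.5 s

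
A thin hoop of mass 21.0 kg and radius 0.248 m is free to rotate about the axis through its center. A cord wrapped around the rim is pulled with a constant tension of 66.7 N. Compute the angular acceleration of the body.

α ≈ 12.8 rad/s²

I = MR² = (21.0)(0.248)² = 1.292 kg·m².
τ = F R = (66.7)(0.248) = 16.54 N·m.
Newton's second law for rotation, τ = Iα, gives α = τ/I = 16.54/1.292 = 12.81 rad/s².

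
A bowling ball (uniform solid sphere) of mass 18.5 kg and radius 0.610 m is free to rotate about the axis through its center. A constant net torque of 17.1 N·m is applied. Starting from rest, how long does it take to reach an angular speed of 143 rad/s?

I = (2/5)MR² = (2/5)(18.5)(0.610)² = 2.754 kg·m².
α = τ/I = 17.1/2.754 = 6.210 rad/s².
ω = αt ⇒ t = ω/α = 143/6.210 = 23.03 s.

t ≈ 23.0 s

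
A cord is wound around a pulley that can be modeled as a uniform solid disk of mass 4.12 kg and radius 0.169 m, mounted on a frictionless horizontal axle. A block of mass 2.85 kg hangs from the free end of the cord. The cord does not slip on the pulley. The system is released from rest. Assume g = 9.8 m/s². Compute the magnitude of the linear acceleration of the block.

I = ½MR² = (1/2)(4.12)(0.169)² = 0.05884 kg·m².
Block: mg − T = ma. Pulley: TR = Iα. No-slip: a = αR, so T = (I/R²)a = 2.060·a.
Then mg = (m + 2.060)a, so a = (2.85)(9.8)/(2.85 + 2.060) = 5.688 m/s².

a ≈ 5.69 m/s²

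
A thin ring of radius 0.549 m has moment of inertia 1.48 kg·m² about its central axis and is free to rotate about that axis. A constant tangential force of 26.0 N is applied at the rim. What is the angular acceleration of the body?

τ = F R = (26.0)(0.549) = 14.27 N·m.
Newton's second law for rotation, τ = Iα, gives α = τ/I = 14.27/1.480 = 9.645 rad/s².

α ≈ 9.64 rad/s²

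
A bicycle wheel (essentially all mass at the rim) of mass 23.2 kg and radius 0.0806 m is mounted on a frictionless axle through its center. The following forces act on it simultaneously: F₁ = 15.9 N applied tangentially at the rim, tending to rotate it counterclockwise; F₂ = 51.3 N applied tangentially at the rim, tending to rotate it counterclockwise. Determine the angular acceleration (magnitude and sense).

α ≈ 35.9 rad/s², counterclockwise

I = MR² = (23.2)(0.0806)² = 0.1507 kg·m².
Taking counterclockwise as positive: τ₁ = +(15.9)(0.0806) = +1.282 N·m; τ₂ = +(51.3)(0.0806) = +4.135 N·m.
Net torque τ = 5.416 N·m.
α = τ/I = 5.416/0.1507 = 35.94 rad/s².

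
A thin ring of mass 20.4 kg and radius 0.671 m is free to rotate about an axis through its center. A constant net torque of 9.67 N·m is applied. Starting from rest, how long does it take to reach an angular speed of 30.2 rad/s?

I = MR² = (20.4)(0.671)² = 9.185 kg·m².
α = τ/I = 9.67/9.185 = 1.053 rad/s².
ω = αt ⇒ t = ω/α = 30.2/1.053 = 28.69 s.

t ≈ 28.7 s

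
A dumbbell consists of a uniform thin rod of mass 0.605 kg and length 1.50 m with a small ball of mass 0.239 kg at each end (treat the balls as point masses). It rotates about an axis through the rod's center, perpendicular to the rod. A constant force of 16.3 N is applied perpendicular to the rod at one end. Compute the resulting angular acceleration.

α ≈ 32.0 rad/s²

I_rod = (1/12)ML² = (1/12)(0.605)(1.50)² = 0.1134 kg·m².
I_balls = 2·m·(L/2)² = 2(0.239)(0.7500)² = 0.2689 kg·m².
Total I = 0.3823 kg·m².
τ = F·(L/2) = (16.3)(0.750) = 12.23 N·m.
α = τ/I = 12.23/0.3823 = 31.98 rad/s².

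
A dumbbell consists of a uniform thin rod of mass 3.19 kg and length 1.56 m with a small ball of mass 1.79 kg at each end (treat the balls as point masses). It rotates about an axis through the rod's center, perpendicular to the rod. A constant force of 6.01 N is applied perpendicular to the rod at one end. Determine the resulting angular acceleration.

α ≈ 1.66 rad/s²

I_rod = (1/12)ML² = (1/12)(3.19)(1.56)² = 0.6469 kg·m².
I_balls = 2·m·(L/2)² = 2(1.79)(0.7800)² = 2.178 kg·m².
Total I = 2.825 kg·m².
τ = F·(L/2) = (6.01)(0.780) = 4.688 N·m.
α = τ/I = 4.688/2.825 = 1.659 rad/s².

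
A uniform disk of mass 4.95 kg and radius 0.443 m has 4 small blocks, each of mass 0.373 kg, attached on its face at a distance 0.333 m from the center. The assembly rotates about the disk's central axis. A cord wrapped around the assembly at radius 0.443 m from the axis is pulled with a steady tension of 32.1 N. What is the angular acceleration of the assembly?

α ≈ 21.8 rad/s²

I_disk = ½MR² = ½(4.95)(0.443)² = 0.4857 kg·m².
I_blocks = 4·m·r² = 4(0.373)(0.333)² = 0.1654 kg·m².
Total I = 0.6512 kg·m².
τ = F r = (32.1)(0.443) = 14.22 N·m.
α = τ/I = 14.22/0.6512 = 21.84 rad/s².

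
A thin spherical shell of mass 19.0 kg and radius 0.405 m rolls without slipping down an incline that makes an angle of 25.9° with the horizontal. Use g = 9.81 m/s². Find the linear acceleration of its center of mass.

a ≈ 2.57 m/s²

Translation along the incline: Mg sinθ − f = Ma.
Rotation about the center: fR = Iα with I = (2/3)MR². No-slip gives a = αR, so f = (I/R²)a = (2/3)M a.
Substituting: Mg sinθ = (1 + 0.6667)Ma, so a = g sinθ/(1 + 0.6667) = (9.81) sin 25.9° / 1.667 = 2.571 m/s².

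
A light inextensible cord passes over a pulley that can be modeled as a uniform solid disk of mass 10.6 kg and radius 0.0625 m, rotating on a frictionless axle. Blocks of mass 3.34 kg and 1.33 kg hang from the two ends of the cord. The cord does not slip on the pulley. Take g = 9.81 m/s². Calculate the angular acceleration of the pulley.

I = ½MR² = (1/2)(10.6)(0.0625)² = 0.02070 kg·m².
Heavier block: m₁g − T₁ = m₁a. Lighter block: T₂ − m₂g = m₂a.
Pulley: (T₁ − T₂)R = Iα = I(a/R), so T₁ − T₂ = (I/R²)a = (1/2)M_p a = 5.300·a.
Adding the three: (m₁ − m₂)g = (m₁ + m₂ + 5.300)a, so a = (3.34 − 1.33)(9.81)/(3.34 + 1.33 + 5.300) = 1.978 m/s².
α = a/R = 1.978/0.0625 = 31.64 rad/s².

α ≈ 31.6 rad/s²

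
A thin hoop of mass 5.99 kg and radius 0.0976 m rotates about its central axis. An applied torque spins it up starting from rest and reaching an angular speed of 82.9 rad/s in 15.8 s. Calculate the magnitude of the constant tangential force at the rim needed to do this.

F ≈ 3.07 N

I = MR² = (5.99)(0.0976)² = 0.05706 kg·m².
α = Δω/Δt = (82.9 − 0)/15.8 = 5.247 rad/s².
The required torque is τ = Iα = (0.05706)(5.247) = 0.2994 N·m.
A tangential force at the rim gives τ = FR, so F = τ/R = 0.2994/0.0976 = 3.067 N.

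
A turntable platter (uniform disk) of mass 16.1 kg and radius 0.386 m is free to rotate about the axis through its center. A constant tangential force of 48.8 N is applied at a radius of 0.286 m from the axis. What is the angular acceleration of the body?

I = ½MR² = (1/2)(16.1)(0.386)² = 1.199 kg·m².
τ = F·r = (48.8)(0.286) = 13.96 N·m.
From τ = Iα: α = 13.96/1.199 = 11.64 rad/s².

α ≈ 11.6 rad/s²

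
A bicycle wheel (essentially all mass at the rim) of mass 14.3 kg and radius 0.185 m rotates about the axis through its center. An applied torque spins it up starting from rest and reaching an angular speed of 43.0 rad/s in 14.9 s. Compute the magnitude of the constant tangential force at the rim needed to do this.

F ≈ 7.63 N

I = MR² = (14.3)(0.185)² = 0.4894 kg·m².
α = Δω/Δt = (43.0 − 0)/14.9 = 2.886 rad/s².
The required torque is τ = Iα = (0.4894)(2.886) = 1.412 N·m.
A tangential force at the rim gives τ = FR, so F = τ/R = 1.412/0.185 = 7.635 N.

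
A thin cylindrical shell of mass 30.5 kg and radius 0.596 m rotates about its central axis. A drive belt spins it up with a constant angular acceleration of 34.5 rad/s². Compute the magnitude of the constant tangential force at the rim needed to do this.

I = MR² = (30.5)(0.596)² = 10.83 kg·m².
The required torque is τ = Iα = (10.83)(34.50) = 373.8 N·m.
A tangential force at the rim gives τ = FR, so F = τ/R = 373.8/0.596 = 627.1 N.

F ≈ 627 N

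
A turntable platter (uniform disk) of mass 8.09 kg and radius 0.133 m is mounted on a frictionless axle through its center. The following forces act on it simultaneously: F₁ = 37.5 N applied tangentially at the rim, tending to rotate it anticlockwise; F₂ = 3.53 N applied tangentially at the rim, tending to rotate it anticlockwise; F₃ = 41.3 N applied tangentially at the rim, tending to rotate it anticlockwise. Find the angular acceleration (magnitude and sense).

α ≈ 153 rad/s², anticlockwise

I = ½MR² = (1/2)(8.09)(0.133)² = 0.07155 kg·m².
Taking anticlockwise as positive: τ₁ = +(37.5)(0.133) = +4.988 N·m; τ₂ = +(3.53)(0.133) = +0.4695 N·m; τ₃ = +(41.3)(0.133) = +5.493 N·m.
Net torque τ = 10.95 N·m.
α = τ/I = 10.95/0.07155 = 153.0 rad/s².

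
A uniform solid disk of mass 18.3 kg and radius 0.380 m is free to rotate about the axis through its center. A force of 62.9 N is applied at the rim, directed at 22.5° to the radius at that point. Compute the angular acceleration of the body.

α ≈ 6.92 rad/s²

I = ½MR² = (1/2)(18.3)(0.380)² = 1.321 kg·m².
Only the tangential component produces torque: τ = F R sinθ = (62.9)(0.380) sin 22.5° = 9.147 N·m.
Newton's second law for rotation, τ = Iα, gives α = τ/I = 9.147/1.321 = 6.923 rad/s².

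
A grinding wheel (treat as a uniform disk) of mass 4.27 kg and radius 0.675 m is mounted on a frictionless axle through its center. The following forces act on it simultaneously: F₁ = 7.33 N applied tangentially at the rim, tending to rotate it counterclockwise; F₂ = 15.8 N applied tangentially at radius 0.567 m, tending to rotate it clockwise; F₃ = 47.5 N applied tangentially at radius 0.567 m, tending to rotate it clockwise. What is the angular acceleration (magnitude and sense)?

I = ½MR² = (1/2)(4.27)(0.675)² = 0.9728 kg·m².
Taking counterclockwise as positive: τ₁ = +(7.33)(0.675) = +4.948 N·m; τ₂ = −(15.8)(0.567) = −8.959 N·m; τ₃ = −(47.5)(0.567) = −26.93 N·m.
Net torque τ = -30.94 N·m.
α = τ/I = -30.94/0.9728 = -31.81 rad/s².

α ≈ 31.8 rad/s², clockwise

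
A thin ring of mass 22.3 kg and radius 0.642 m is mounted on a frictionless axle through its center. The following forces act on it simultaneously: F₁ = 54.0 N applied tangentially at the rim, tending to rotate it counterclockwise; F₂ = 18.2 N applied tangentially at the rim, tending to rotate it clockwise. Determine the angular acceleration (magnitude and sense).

I = MR² = (22.3)(0.642)² = 9.191 kg·m².
Taking counterclockwise as positive: τ₁ = +(54.0)(0.642) = +34.67 N·m; τ₂ = −(18.2)(0.642) = −11.68 N·m.
Net torque τ = 22.98 N·m.
α = τ/I = 22.98/9.191 = 2.501 rad/s².

α ≈ 2.50 rad/s², counterclockwise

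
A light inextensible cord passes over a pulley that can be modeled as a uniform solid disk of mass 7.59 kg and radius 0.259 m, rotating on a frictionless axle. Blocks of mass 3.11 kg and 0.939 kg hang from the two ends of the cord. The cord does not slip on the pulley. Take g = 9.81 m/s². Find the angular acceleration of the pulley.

I = ½MR² = (1/2)(7.59)(0.259)² = 0.2546 kg·m².
Heavier block: m₁g − T₁ = m₁a. Lighter block: T₂ − m₂g = m₂a.
Pulley: (T₁ − T₂)R = Iα = I(a/R), so T₁ − T₂ = (I/R²)a = (1/2)M_p a = 3.795·a.
Adding the three: (m₁ − m₂)g = (m₁ + m₂ + 3.795)a, so a = (3.11 − 0.939)(9.81)/(3.11 + 0.939 + 3.795) = 2.715 m/s².
α = a/R = 2.715/0.259 = 10.48 rad/s².

α ≈ 10.5 rad/s²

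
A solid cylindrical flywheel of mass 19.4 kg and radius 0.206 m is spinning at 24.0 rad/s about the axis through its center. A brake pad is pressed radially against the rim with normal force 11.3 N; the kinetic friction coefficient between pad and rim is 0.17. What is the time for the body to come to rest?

t ≈ 25.0 s

I = ½MR² = (1/2)(19.4)(0.206)² = 0.4116 kg·m².
Friction force f = μN = (0.17)(11.3) = 1.921 N at the rim; torque magnitude τ = fR = 0.3957 N·m, opposing ω.
|α| = τ/I = 0.3957/0.4116 = 0.9614 rad/s² (deceleration).
0 = ω₀ − |α|t ⇒ t = ω₀/|α| = 24.0/0.9614 = 24.96 s.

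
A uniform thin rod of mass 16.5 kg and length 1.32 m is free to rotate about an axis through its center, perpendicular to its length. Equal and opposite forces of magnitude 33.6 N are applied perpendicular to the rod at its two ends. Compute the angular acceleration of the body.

α ≈ 18.5 rad/s²

I = (1/12)ML² = (1/12)(16.5)(1.32)² = 2.396 kg·m².
The couple gives τ = F·(L/2) + F·(L/2) = F L = (33.6)(1.32) = 44.35 N·m.
From τ = Iα: α = 44.35/2.396 = 18.51 rad/s².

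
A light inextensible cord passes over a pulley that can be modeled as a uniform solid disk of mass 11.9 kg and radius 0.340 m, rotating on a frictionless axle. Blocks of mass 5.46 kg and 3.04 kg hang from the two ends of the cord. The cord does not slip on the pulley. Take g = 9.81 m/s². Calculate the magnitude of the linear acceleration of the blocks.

a ≈ 1.64 m/s²

I = ½MR² = (1/2)(11.9)(0.340)² = 0.6878 kg·m².
Heavier block: m₁g − T₁ = m₁a. Lighter block: T₂ − m₂g = m₂a.
Pulley: (T₁ − T₂)R = Iα = I(a/R), so T₁ − T₂ = (I/R²)a = (1/2)M_p a = 5.950·a.
Adding the three: (m₁ − m₂)g = (m₁ + m₂ + 5.950)a, so a = (5.46 − 3.04)(9.81)/(5.46 + 3.04 + 5.950) = 1.643 m/s².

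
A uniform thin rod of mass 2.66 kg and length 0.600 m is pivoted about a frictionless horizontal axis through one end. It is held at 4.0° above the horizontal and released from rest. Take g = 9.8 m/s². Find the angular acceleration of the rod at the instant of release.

About the pivot, I = (1/3)ML² = (1/3)(2.66)(0.600)² = 0.3192 kg·m².
The weight acts at the center, a distance L/2 = 0.3000 m from the pivot; τ = Mg(L/2) cos 4.0° = 7.801 N·m.
α = τ/I = 7.801/0.3192 = 24.44 rad/s².
(Equivalently α = (3g/(2L)) cos 4.0° = 24.44 rad/s².)

α ≈ 24.4 rad/s²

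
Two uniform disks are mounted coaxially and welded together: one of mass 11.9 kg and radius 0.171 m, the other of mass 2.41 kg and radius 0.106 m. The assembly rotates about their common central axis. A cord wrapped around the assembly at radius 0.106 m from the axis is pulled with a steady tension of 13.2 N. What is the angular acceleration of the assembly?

I = ½M₁R₁² + ½M₂R₂² = ½(11.9)(0.171)² + ½(2.41)(0.106)² = 0.1875 kg·m².
τ = F r = (13.2)(0.106) = 1.399 N·m.
α = τ/I = 1.399/0.1875 = 7.461 rad/s².

α ≈ 7.46 rad/s²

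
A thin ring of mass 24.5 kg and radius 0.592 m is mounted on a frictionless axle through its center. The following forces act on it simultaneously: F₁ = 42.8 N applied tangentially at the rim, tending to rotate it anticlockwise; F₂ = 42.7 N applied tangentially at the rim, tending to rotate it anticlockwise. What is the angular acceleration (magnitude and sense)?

I = MR² = (24.5)(0.592)² = 8.586 kg·m².
Taking anticlockwise as positive: τ₁ = +(42.8)(0.592) = +25.34 N·m; τ₂ = +(42.7)(0.592) = +25.28 N·m.
Net torque τ = 50.62 N·m.
α = τ/I = 50.62/8.586 = 5.895 rad/s².

α ≈ 5.89 rad/s², anticlockwise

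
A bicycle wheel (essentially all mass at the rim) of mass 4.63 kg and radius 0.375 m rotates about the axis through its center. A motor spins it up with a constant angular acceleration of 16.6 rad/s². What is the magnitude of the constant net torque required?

τ ≈ 10.8 N·m

I = MR² = (4.63)(0.375)² = 0.6511 kg·m².
τ = Iα = (0.6511)(16.60) = 10.81 N·m.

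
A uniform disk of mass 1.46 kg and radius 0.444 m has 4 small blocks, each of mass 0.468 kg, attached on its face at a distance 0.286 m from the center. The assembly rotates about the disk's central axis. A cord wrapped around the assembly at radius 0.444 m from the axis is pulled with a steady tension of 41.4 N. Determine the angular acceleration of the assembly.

I_disk = ½MR² = ½(1.46)(0.444)² = 0.1439 kg·m².
I_blocks = 4·m·r² = 4(0.468)(0.286)² = 0.1531 kg·m².
Total I = 0.2970 kg·m².
τ = F r = (41.4)(0.444) = 18.38 N·m.
α = τ/I = 18.38/0.2970 = 61.88 rad/s².

α ≈ 61.9 rad/s²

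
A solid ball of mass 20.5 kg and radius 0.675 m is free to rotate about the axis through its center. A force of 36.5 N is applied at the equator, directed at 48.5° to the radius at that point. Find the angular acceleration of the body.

I = (2/5)MR² = (2/5)(20.5)(0.675)² = 3.736 kg·m².
Only the tangential component produces torque: τ = F R sinθ = (36.5)(0.675) sin 48.5° = 18.45 N·m.
From τ = Iα: α = 18.45/3.736 = 4.939 rad/s².

α ≈ 4.94 rad/s²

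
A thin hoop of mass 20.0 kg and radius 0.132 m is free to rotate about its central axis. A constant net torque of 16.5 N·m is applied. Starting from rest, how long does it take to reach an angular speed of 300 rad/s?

t ≈ 6.34 s

I = MR² = (20.0)(0.132)² = 0.3485 kg·m².
α = τ/I = 16.5/0.3485 = 47.35 rad/s².
ω = αt ⇒ t = ω/α = 300/47.35 = 6.336 s.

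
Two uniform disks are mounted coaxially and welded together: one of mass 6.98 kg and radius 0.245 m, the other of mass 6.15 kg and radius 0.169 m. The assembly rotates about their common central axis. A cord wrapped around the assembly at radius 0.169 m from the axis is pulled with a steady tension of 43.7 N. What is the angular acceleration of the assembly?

α ≈ 24.8 rad/s²

I = ½M₁R₁² + ½M₂R₂² = ½(6.98)(0.245)² + ½(6.15)(0.169)² = 0.2973 kg·m².
τ = F r = (43.7)(0.169) = 7.385 N·m.
α = τ/I = 7.385/0.2973 = 24.84 rad/s².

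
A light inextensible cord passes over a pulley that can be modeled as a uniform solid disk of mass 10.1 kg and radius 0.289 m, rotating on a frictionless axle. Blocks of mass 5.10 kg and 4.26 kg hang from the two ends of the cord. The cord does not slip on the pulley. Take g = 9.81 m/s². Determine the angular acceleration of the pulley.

α ≈ 1.98 rad/s²

I = ½MR² = (1/2)(10.1)(0.289)² = 0.4218 kg·m².
Heavier block: m₁g − T₁ = m₁a. Lighter block: T₂ − m₂g = m₂a.
Pulley: (T₁ − T₂)R = Iα = I(a/R), so T₁ − T₂ = (I/R²)a = (1/2)M_p a = 5.050·a.
Adding the three: (m₁ − m₂)g = (m₁ + m₂ + 5.050)a, so a = (5.10 − 4.26)(9.81)/(5.10 + 4.26 + 5.050) = 0.5719 m/s².
α = a/R = 0.5719/0.289 = 1.979 rad/s².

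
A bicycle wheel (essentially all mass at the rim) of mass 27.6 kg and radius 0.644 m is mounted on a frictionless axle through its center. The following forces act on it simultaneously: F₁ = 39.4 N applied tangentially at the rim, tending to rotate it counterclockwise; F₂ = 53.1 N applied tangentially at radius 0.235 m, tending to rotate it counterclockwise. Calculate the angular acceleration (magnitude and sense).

α ≈ 3.31 rad/s², counterclockwise

I = MR² = (27.6)(0.644)² = 11.45 kg·m².
Taking counterclockwise as positive: τ₁ = +(39.4)(0.644) = +25.37 N·m; τ₂ = +(53.1)(0.235) = +12.48 N·m.
Net torque τ = 37.85 N·m.
α = τ/I = 37.85/11.45 = 3.307 rad/s².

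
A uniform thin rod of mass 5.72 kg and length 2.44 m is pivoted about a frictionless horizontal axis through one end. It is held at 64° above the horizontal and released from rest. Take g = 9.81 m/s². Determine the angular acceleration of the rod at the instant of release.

α ≈ 2.64 rad/s²

About the pivot, I = (1/3)ML² = (1/3)(5.72)(2.44)² = 11.35 kg·m².
The weight acts at the center, a distance L/2 = 1.220 m from the pivot; τ = Mg(L/2) cos 64° = 30.01 N·m.
α = τ/I = 30.01/11.35 = 2.644 rad/s².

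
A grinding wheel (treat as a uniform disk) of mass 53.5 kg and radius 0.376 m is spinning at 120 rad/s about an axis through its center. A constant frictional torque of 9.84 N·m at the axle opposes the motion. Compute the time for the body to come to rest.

I = ½MR² = (1/2)(53.5)(0.376)² = 3.782 kg·m².
The net torque has magnitude 9.84 N·m, opposing ω.
|α| = τ/I = 9.840/3.782 = 2.602 rad/s² (deceleration).
0 = ω₀ − |α|t ⇒ t = ω₀/|α| = 120/2.602 = 46.12 s.

t ≈ 46.1 s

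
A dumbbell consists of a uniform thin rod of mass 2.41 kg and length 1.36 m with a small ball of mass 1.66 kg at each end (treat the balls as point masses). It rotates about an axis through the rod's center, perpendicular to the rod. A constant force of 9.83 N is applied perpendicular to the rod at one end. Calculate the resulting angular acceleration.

α ≈ 3.51 rad/s²

I_rod = (1/12)ML² = (1/12)(2.41)(1.36)² = 0.3715 kg·m².
I_balls = 2·m·(L/2)² = 2(1.66)(0.6800)² = 1.535 kg·m².
Total I = 1.907 kg·m².
τ = F·(L/2) = (9.83)(0.680) = 6.684 N·m.
α = τ/I = 6.684/1.907 = 3.506 rad/s².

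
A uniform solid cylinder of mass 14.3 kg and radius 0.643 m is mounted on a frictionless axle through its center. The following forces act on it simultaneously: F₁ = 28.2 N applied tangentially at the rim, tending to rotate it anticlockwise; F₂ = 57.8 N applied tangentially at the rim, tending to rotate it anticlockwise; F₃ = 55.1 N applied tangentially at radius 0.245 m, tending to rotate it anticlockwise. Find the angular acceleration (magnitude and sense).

I = ½MR² = (1/2)(14.3)(0.643)² = 2.956 kg·m².
Taking anticlockwise as positive: τ₁ = +(28.2)(0.643) = +18.13 N·m; τ₂ = +(57.8)(0.643) = +37.17 N·m; τ₃ = +(55.1)(0.245) = +13.50 N·m.
Net torque τ = 68.80 N·m.
α = τ/I = 68.80/2.956 = 23.27 rad/s².

α ≈ 23.3 rad/s², anticlockwise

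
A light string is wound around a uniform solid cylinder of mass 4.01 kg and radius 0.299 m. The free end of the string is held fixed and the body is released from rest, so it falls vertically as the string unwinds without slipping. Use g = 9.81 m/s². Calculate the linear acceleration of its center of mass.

a ≈ 6.54 m/s²

Translation: Mg − T = Ma. Rotation about the center: TR = Iα with I = ½MR².
With a = αR: T = (I/R²)a = (1/2)M a, so Mg = (1 + 0.5000)Ma.
a = g/(1 + 0.5000) = 9.81/1.500 = 6.540 m/s².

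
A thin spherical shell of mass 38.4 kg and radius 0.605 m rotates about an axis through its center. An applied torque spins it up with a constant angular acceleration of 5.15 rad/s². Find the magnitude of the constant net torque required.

τ ≈ 48.3 N·m

I = (2/3)MR² = (2/3)(38.4)(0.605)² = 9.370 kg·m².
τ = Iα = (9.370)(5.150) = 48.26 N·m.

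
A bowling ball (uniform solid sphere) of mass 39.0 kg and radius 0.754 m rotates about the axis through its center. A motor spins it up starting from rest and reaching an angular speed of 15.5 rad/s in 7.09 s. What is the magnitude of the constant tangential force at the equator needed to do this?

I = (2/5)MR² = (2/5)(39.0)(0.754)² = 8.869 kg·m².
α = Δω/Δt = (15.5 − 0)/7.09 = 2.186 rad/s².
The required torque is τ = Iα = (8.869)(2.186) = 19.39 N·m.
A tangential force at the equator gives τ = FR, so F = τ/R = 19.39/0.754 = 25.71 N.

F ≈ 25.7 N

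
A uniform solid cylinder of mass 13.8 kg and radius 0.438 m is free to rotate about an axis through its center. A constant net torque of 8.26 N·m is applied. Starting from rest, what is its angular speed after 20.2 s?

I = ½MR² = (1/2)(13.8)(0.438)² = 1.324 kg·m².
α = τ/I = 8.26/1.324 = 6.240 rad/s².
ω = ω₀ + αt = 0 + (6.240)(20.2) = 126.0 rad/s.

ω ≈ 126 rad/s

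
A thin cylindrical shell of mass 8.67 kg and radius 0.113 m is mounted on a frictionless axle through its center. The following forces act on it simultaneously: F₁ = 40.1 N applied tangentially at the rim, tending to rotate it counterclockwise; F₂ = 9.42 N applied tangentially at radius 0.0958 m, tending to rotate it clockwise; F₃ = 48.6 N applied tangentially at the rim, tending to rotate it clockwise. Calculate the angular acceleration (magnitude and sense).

I = MR² = (8.67)(0.113)² = 0.1107 kg·m².
Taking counterclockwise as positive: τ₁ = +(40.1)(0.113) = +4.531 N·m; τ₂ = −(9.42)(0.0958) = −0.9024 N·m; τ₃ = −(48.6)(0.113) = −5.492 N·m.
Net torque τ = -1.863 N·m.
α = τ/I = -1.863/0.1107 = -16.83 rad/s².

α ≈ 16.8 rad/s², clockwise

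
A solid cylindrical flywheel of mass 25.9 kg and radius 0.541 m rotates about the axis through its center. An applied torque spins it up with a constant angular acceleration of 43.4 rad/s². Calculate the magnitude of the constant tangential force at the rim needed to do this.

I = ½MR² = (1/2)(25.9)(0.541)² = 3.790 kg·m².
The required torque is τ = Iα = (3.790)(43.40) = 164.5 N·m.
A tangential force at the rim gives τ = FR, so F = τ/R = 164.5/0.541 = 304.1 N.

F ≈ 304 N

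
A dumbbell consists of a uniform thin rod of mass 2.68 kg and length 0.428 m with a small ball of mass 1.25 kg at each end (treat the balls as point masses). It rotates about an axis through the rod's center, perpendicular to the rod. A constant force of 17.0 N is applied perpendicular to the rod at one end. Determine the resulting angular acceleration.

α ≈ 23.4 rad/s²

I_rod = (1/12)ML² = (1/12)(2.68)(0.428)² = 0.04091 kg·m².
I_balls = 2·m·(L/2)² = 2(1.25)(0.2140)² = 0.1145 kg·m².
Total I = 0.1554 kg·m².
τ = F·(L/2) = (17.0)(0.214) = 3.638 N·m.
α = τ/I = 3.638/0.1554 = 23.41 rad/s².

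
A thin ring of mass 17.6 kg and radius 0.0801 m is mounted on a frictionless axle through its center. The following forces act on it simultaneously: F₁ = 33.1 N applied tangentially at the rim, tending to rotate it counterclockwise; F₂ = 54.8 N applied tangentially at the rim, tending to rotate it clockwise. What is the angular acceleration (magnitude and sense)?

α ≈ 15.4 rad/s², clockwise

I = MR² = (17.6)(0.0801)² = 0.1129 kg·m².
Taking counterclockwise as positive: τ₁ = +(33.1)(0.0801) = +2.651 N·m; τ₂ = −(54.8)(0.0801) = −4.389 N·m.
Net torque τ = -1.738 N·m.
α = τ/I = -1.738/0.1129 = -15.39 rad/s².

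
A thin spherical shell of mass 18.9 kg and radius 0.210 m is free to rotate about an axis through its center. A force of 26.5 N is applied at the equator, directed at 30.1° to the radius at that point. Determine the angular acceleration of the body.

α ≈ 5.02 rad/s²

I = (2/3)MR² = (2/3)(18.9)(0.210)² = 0.5557 kg·m².
Only the tangential component produces torque: τ = F R sinθ = (26.5)(0.210) sin 30.1° = 2.791 N·m.
Newton's second law for rotation, τ = Iα, gives α = τ/I = 2.791/0.5557 = 5.023 rad/s².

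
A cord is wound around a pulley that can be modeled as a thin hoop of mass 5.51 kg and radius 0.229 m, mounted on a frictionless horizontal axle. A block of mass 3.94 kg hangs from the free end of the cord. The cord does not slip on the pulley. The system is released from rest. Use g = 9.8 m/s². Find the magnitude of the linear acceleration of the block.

I = MR² = (5.51)(0.229)² = 0.2889 kg·m².
Block: mg − T = ma. Pulley: TR = Iα. No-slip: a = αR, so T = (I/R²)a = 5.510·a.
Then mg = (m + 5.510)a, so a = (3.94)(9.8)/(3.94 + 5.510) = 4.086 m/s².

a ≈ 4.09 m/s²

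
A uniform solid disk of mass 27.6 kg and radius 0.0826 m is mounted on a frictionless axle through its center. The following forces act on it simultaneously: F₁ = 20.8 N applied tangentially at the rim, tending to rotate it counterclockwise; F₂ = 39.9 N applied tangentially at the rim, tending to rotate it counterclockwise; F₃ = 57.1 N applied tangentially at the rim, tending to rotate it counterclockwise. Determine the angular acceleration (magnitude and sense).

I = ½MR² = (1/2)(27.6)(0.0826)² = 0.09415 kg·m².
Taking counterclockwise as positive: τ₁ = +(20.8)(0.0826) = +1.718 N·m; τ₂ = +(39.9)(0.0826) = +3.296 N·m; τ₃ = +(57.1)(0.0826) = +4.716 N·m.
Net torque τ = 9.730 N·m.
α = τ/I = 9.730/0.09415 = 103.3 rad/s².

α ≈ 103 rad/s², counterclockwise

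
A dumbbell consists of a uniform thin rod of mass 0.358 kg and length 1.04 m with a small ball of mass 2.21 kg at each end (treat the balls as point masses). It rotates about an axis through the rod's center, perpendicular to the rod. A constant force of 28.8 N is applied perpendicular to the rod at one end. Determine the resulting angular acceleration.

α ≈ 12.2 rad/s²

I_rod = (1/12)ML² = (1/12)(0.358)(1.04)² = 0.03227 kg·m².
I_balls = 2·m·(L/2)² = 2(2.21)(0.5200)² = 1.195 kg·m².
Total I = 1.227 kg·m².
τ = F·(L/2) = (28.8)(0.520) = 14.98 N·m.
α = τ/I = 14.98/1.227 = 12.20 rad/s².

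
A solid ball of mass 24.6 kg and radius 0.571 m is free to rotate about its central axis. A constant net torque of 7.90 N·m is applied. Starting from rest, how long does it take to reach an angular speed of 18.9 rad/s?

t ≈ 7.68 s

I = (2/5)MR² = (2/5)(24.6)(0.571)² = 3.208 kg·m².
α = τ/I = 7.90/3.208 = 2.462 rad/s².
ω = αt ⇒ t = ω/α = 18.9/2.462 = 7.675 s.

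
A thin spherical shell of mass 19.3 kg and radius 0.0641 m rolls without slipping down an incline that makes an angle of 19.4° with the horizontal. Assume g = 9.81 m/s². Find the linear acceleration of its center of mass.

Translation along the incline: Mg sinθ − f = Ma.
Rotation about the center: fR = Iα with I = (2/3)MR². No-slip gives a = αR, so f = (I/R²)a = (2/3)M a.
Substituting: Mg sinθ = (1 + 0.6667)Ma, so a = g sinθ/(1 + 0.6667) = (9.81) sin 19.4° / 1.667 = 1.955 m/s².

a ≈ 1.96 m/s²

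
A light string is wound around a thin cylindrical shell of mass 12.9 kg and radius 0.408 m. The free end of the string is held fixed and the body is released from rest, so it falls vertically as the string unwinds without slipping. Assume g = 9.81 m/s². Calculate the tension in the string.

T ≈ 63.3 N

Translation: Mg − T = Ma. Rotation about the center: TR = Iα with I = MR².
With a = αR: T = (I/R²)a = M a, so Mg = (1 + 1.000)Ma.
a = g/(1 + 1.000) = 9.81/2.000 = 4.905 m/s².
T = 1.000·M·a = (1.000)(12.9)(4.905) = 63.27 N.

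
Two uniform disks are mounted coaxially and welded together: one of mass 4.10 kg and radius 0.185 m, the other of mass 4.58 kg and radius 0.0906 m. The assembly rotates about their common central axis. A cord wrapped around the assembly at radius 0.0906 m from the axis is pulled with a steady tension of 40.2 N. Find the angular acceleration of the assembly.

I = ½M₁R₁² + ½M₂R₂² = ½(4.10)(0.185)² + ½(4.58)(0.0906)² = 0.08896 kg·m².
τ = F r = (40.2)(0.0906) = 3.642 N·m.
α = τ/I = 3.642/0.08896 = 40.94 rad/s².

α ≈ 40.9 rad/s²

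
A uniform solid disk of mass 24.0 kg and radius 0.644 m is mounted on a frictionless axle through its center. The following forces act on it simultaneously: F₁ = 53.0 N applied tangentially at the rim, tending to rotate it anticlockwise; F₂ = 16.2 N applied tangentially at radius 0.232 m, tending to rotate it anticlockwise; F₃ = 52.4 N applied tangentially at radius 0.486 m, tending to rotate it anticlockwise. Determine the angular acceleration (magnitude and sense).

I = ½MR² = (1/2)(24.0)(0.644)² = 4.977 kg·m².
Taking anticlockwise as positive: τ₁ = +(53.0)(0.644) = +34.13 N·m; τ₂ = +(16.2)(0.232) = +3.758 N·m; τ₃ = +(52.4)(0.486) = +25.47 N·m.
Net torque τ = 63.36 N·m.
α = τ/I = 63.36/4.977 = 12.73 rad/s².

α ≈ 12.7 rad/s², anticlockwise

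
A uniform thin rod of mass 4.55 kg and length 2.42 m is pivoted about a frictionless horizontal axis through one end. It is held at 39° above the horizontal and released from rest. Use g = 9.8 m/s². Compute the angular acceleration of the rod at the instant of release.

About the pivot, I = (1/3)ML² = (1/3)(4.55)(2.42)² = 8.882 kg·m².
The weight acts at the center, a distance L/2 = 1.210 m from the pivot; τ = Mg(L/2) cos 39° = 41.93 N·m.
α = τ/I = 41.93/8.882 = 4.721 rad/s².
(Equivalently α = (3g/(2L)) cos 39° = 4.721 rad/s².)

α ≈ 4.72 rad/s²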